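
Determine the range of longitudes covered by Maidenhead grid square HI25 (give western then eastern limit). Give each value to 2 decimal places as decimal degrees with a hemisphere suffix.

36.00° W, 34.00° W

Field H=7, I=8: +7·20° lon, +8·10° lat → SW at lon -40°, lat -10°.
Square 2, 5: +2·2° lon, +5·1° lat → SW at lon -36°, lat -5°.
Cell spans 2° lon × 1° lat.
west 36.00° W, east 34.00° W.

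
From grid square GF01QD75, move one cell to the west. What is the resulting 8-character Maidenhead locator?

GF01qd65

Longitude extended square 7; −1 → 6.
The latitude characters are unchanged.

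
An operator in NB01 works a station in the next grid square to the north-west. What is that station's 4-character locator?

Longitude square 0; −1 → -1, wraps to 9, carry into field.
Longitude field N = 13; −1 → 12 = M.
Latitude square 1; +1 → 2.

MB92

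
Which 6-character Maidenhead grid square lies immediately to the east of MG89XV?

MG99av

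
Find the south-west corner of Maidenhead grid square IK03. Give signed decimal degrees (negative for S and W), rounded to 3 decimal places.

Field I=8, K=10: +8·20° lon, +10·10° lat → SW at lon -20°, lat 10°.
Square 0, 3: +0·2° lon, +3·1° lat → SW at lon -20°, lat 13°.
latitude 13.000, longitude -20.000.

13.000, -20.000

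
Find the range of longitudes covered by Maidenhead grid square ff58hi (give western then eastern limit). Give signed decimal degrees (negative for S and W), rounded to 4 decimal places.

-69.4167, -69.3333

Field F=5, F=5: +5·20° lon, +5·10° lat → SW at lon -80°, lat -40°.
Square 5, 8: +5·2° lon, +8·1° lat → SW at lon -70°, lat -32°.
Subsquare h=7, i=8: +7·0.0833333° lon, +8·0.0416667° lat → SW at lon -69.4167°, lat -31.6667°.
Cell spans 0.0833333° lon × 0.0416667° lat.
west -69.4167, east -69.3333.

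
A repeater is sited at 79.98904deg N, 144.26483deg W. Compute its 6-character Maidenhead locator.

BQ79ux

Add 180° to longitude and 90° to latitude: 35.7352, 169.9890.
Field: lon ⌊35.7352/20⌋ = 1 → B; lat ⌊169.9890/10⌋ = 16 → Q.
Square: lon ⌊15.7352/2⌋ = 7; lat ⌊9.9890/1⌋ = 9.
Subsquare: lon ⌊1.7352/0.0833333⌋ = 20 → u; lat ⌊0.9890/0.0416667⌋ = 23 → x.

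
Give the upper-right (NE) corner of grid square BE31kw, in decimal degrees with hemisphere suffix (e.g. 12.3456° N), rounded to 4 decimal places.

48.0417° S, 153.0833° W

Field B=1, E=4: +1·20° lon, +4·10° lat → SW at lon -160°, lat -50°.
Square 3, 1: +3·2° lon, +1·1° lat → SW at lon -154°, lat -49°.
Subsquare k=10, w=22: +10·0.0833333° lon, +22·0.0416667° lat → SW at lon -153.167°, lat -48.0833°.
Cell spans 0.0833333° lon × 0.0416667° lat. NE corner is SW corner plus one full cell.
latitude 48.0417° S, longitude 153.0833° W.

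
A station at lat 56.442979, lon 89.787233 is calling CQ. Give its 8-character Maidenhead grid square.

NO46vk46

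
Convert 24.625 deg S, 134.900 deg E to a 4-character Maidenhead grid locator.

PG75

Offset from 180°W / 90°S: lon 314.90°, lat 65.38°.
Field (20°×10°, letters A–R): 314.90/20 → 15 → P, 65.38/10 → 6 → G; chars PG.
Square (2°×1°, digits 0–9): 14.90/2 → 7, 5.38/1 → 5; chars 75.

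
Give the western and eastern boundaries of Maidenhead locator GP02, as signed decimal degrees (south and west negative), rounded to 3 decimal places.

Field G=6, P=15: +6·20° lon, +15·10° lat → SW at lon -60°, lat 60°.
Square 0, 2: +0·2° lon, +2·1° lat → SW at lon -60°, lat 62°.
Cell spans 2° lon × 1° lat.
west -60.000, east -58.000.

-60.000, -58.000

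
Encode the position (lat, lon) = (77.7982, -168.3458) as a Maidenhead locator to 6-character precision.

AQ57tt

Add 180° to longitude and 90° to latitude: 11.6542, 167.7982.
Field: 11.6542/20 → 0 → A, 167.7982/10 → 16 → Q; chars AQ.
Square: 11.6542/2 → 5, 7.7982/1 → 7; chars 57.
Subsquare: 1.6542/0.0833333 → 19 → t, 0.7982/0.0416667 → 19 → t; chars tt.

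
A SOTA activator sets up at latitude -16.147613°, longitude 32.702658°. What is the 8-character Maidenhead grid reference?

Shift to the Maidenhead origin (180°W, 90°S): lon 212.70266, lat 73.85239.
Field: lon ⌊212.70266/20⌋ = 10 → K; lat ⌊73.85239/10⌋ = 7 → H.
Square: lon ⌊12.70266/2⌋ = 6; lat ⌊3.85239/1⌋ = 3.
Subsquare: lon ⌊0.70266/0.0833333⌋ = 8 → i; lat ⌊0.85239/0.0416667⌋ = 20 → u.
Extended square: lon ⌊0.03599/0.00833333⌋ = 4; lat ⌊0.01905/0.00416667⌋ = 4.

KH63iu44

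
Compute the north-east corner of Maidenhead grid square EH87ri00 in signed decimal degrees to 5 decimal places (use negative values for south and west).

-12.66250, -82.57500

Field E=4, H=7: +4·20° lon, +7·10° lat → SW at lon -100°, lat -20°.
Square 8, 7: +8·2° lon, +7·1° lat → SW at lon -84°, lat -13°.
Subsquare r=17, i=8: +17·0.0833333° lon, +8·0.0416667° lat → SW at lon -82.5833°, lat -12.6667°.
Extended square 0, 0: +0·0.00833333° lon, +0·0.00416667° lat → SW at lon -82.5833°, lat -12.6667°.
Cell spans 0.00833333° lon × 0.00416667° lat. NE corner is SW corner plus one full cell.
latitude -12.66250, longitude -82.57500.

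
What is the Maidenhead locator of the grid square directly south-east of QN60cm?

QN60dl

Longitude subsquare c = 2; +1 → 3 = d.
Latitude subsquare m = 12; −1 → 11 = l.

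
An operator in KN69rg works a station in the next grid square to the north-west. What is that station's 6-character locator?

KN69qh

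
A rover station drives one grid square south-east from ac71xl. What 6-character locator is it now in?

Longitude subsquare x = 23; +1 → 24, wraps to 0 = a, carry into square.
Longitude square 7; +1 → 8.
Latitude subsquare l = 11; −1 → 10 = k.

AC81ak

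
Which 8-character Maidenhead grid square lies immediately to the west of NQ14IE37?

NQ14ie27

Longitude extended square 3; −1 → 2.
The latitude characters are unchanged.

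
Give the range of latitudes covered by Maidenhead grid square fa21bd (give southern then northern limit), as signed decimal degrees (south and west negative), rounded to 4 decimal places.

Field F=5, A=0: +5·20° lon, +0·10° lat → SW at lon -80°, lat -90°.
Square 2, 1: +2·2° lon, +1·1° lat → SW at lon -76°, lat -89°.
Subsquare b=1, d=3: +1·0.0833333° lon, +3·0.0416667° lat → SW at lon -75.9167°, lat -88.875°.
Cell spans 0.0833333° lon × 0.0416667° lat.
south -88.8750, north -88.8333.

-88.8750, -88.8333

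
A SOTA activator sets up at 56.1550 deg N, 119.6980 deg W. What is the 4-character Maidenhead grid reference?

Offset from 180°W / 90°S: lon 60.30°, lat 146.16°.
Field: 60.30/20 → 3 → D, 146.16/10 → 14 → O; chars DO.
Square: 0.30/2 → 0, 6.16/1 → 6; chars 06.

DO06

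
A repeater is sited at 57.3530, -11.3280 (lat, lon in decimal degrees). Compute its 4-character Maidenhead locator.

IO47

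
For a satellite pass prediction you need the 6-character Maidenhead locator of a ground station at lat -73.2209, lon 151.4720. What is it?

Offset from 180°W / 90°S: lon 331.4720°, lat 16.7791°.
Field: lon ⌊331.4720/20⌋ = 16 → Q; lat ⌊16.7791/10⌋ = 1 → B.
Square: lon ⌊11.4720/2⌋ = 5; lat ⌊6.7791/1⌋ = 6.
Subsquare: lon ⌊1.4720/0.0833333⌋ = 17 → r; lat ⌊0.7791/0.0416667⌋ = 18 → s.

QB56rs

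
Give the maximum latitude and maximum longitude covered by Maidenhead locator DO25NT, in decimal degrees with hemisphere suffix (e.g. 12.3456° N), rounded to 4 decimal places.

55.8333° N, 114.8333° W

Field D=3, O=14: +3·20° lon, +14·10° lat → SW at lon -120°, lat 50°.
Square 2, 5: +2·2° lon, +5·1° lat → SW at lon -116°, lat 55°.
Subsquare n=13, t=19: +13·0.0833333° lon, +19·0.0416667° lat → SW at lon -114.917°, lat 55.7917°.
Cell spans 0.0833333° lon × 0.0416667° lat. NE corner is SW corner plus one full cell.
latitude 55.8333° N, longitude 114.8333° W.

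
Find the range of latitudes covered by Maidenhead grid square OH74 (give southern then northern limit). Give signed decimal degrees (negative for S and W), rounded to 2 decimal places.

Field O=14, H=7: +14·20° lon, +7·10° lat → SW at lon 100°, lat -20°.
Square 7, 4: +7·2° lon, +4·1° lat → SW at lon 114°, lat -16°.
Cell spans 2° lon × 1° lat.
south -16.00, north -15.00.

-16.00, -15.00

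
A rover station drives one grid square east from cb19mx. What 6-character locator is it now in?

CB19nx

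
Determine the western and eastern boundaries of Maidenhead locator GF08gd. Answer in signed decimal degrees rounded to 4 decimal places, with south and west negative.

Field G=6, F=5: +6·20° lon, +5·10° lat → SW at lon -60°, lat -40°.
Square 0, 8: +0·2° lon, +8·1° lat → SW at lon -60°, lat -32°.
Subsquare g=6, d=3: +6·0.0833333° lon, +3·0.0416667° lat → SW at lon -59.5°, lat -31.875°.
Cell spans 0.0833333° lon × 0.0416667° lat.
west -59.5000, east -59.4167.

-59.5000, -59.4167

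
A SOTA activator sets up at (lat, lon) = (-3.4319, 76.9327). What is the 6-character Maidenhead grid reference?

Offset from 180°W / 90°S: lon 256.9327°, lat 86.5681°.
Field: lon ⌊256.9327/20⌋ = 12 → M; lat ⌊86.5681/10⌋ = 8 → I.
Square: lon ⌊16.9327/2⌋ = 8; lat ⌊6.5681/1⌋ = 6.
Subsquare: lon ⌊0.9327/0.0833333⌋ = 11 → l; lat ⌊0.5681/0.0416667⌋ = 13 → n.

MI86ln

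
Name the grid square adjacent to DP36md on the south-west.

DP36lc

Longitude subsquare m = 12; −1 → 11 = l.
Latitude subsquare d = 3; −1 → 2 = c.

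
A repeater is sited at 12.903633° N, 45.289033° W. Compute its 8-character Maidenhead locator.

GK72iv56

Add 180° to longitude and 90° to latitude: 134.71097, 102.90363.
Field: lon ⌊134.71097/20⌋ = 6 → G; lat ⌊102.90363/10⌋ = 10 → K.
Square: lon ⌊14.71097/2⌋ = 7; lat ⌊2.90363/1⌋ = 2.
Subsquare: lon ⌊0.71097/0.0833333⌋ = 8 → i; lat ⌊0.90363/0.0416667⌋ = 21 → v.
Extended square: lon ⌊0.04430/0.00833333⌋ = 5; lat ⌊0.02863/0.00416667⌋ = 6.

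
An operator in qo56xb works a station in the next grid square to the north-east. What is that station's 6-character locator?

QO66ac

Longitude subsquare x = 23; +1 → 24, wraps to 0 = a, carry into square.
Longitude square 5; +1 → 6.
Latitude subsquare b = 1; +1 → 2 = c.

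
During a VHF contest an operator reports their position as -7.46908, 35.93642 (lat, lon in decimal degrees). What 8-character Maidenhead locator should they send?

KI72xm27

Add 180° to longitude and 90° to latitude: 215.93642, 82.53092.
Field: 215.93642/20 → 10 → K, 82.53092/10 → 8 → I; chars KI.
Square: 15.93642/2 → 7, 2.53092/1 → 2; chars 72.
Subsquare: 1.93642/0.0833333 → 23 → x, 0.53092/0.0416667 → 12 → m; chars xm.
Extended square: 0.01975/0.00833333 → 2, 0.03092/0.00416667 → 7; chars 27.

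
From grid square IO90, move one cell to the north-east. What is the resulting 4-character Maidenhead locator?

Longitude square 9; +1 → 10, wraps to 0, carry into field.
Longitude field I = 8; +1 → 9 = J.
Latitude square 0; +1 → 1.

JO01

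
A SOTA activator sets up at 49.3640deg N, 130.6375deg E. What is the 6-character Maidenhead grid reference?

PN59hi

Shift to the Maidenhead origin (180°W, 90°S): lon 310.6375, lat 139.3640.
Field (20°×10°, letters A–R): 310.6375/20 → 15 → P, 139.3640/10 → 13 → N; chars PN.
Square (2°×1°, digits 0–9): 10.6375/2 → 5, 9.3640/1 → 9; chars 59.
Subsquare (5′×2.5′, letters a–x): 0.6375/0.0833333 → 7 → h, 0.3640/0.0416667 → 8 → i; chars hi.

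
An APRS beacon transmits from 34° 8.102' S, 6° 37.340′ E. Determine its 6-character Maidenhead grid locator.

Shift to the Maidenhead origin (180°W, 90°S): lon 186.6223, lat 55.8650.
Field (20°×10°, letters A–R): 186.6223/20 → 9 → J, 55.8650/10 → 5 → F; chars JF.
Square (2°×1°, digits 0–9): 6.6223/2 → 3, 5.8650/1 → 5; chars 35.
Subsquare (5′×2.5′, letters a–x): 0.6223/0.0833333 → 7 → h, 0.8650/0.0416667 → 20 → u; chars hu.

JF35hu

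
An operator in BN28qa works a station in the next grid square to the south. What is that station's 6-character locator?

BN27qx

Latitude subsquare a = 0; −1 → -1, wraps to 23 = x, carry into square.
Latitude square 8; −1 → 7.
The longitude characters are unchanged.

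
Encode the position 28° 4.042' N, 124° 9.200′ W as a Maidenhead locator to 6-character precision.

CL78wb

Add 180° to longitude and 90° to latitude: 55.8467, 118.0674.
Field: lon ⌊55.8467/20⌋ = 2 → C; lat ⌊118.0674/10⌋ = 11 → L.
Square: lon ⌊15.8467/2⌋ = 7; lat ⌊8.0674/1⌋ = 8.
Subsquare: lon ⌊1.8467/0.0833333⌋ = 22 → w; lat ⌊0.0674/0.0416667⌋ = 1 → b.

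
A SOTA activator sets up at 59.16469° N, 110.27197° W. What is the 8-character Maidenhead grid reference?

Offset from 180°W / 90°S: lon 69.72803°, lat 149.16469°.
Field: lon ⌊69.72803/20⌋ = 3 → D; lat ⌊149.16469/10⌋ = 14 → O.
Square: lon ⌊9.72803/2⌋ = 4; lat ⌊9.16469/1⌋ = 9.
Subsquare: lon ⌊1.72803/0.0833333⌋ = 20 → u; lat ⌊0.16469/0.0416667⌋ = 3 → d.
Extended square: lon ⌊0.06136/0.00833333⌋ = 7; lat ⌊0.03969/0.00416667⌋ = 9.

DO49ud79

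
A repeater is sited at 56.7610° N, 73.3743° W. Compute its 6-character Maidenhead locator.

FO36hs

Add 180° to longitude and 90° to latitude: 106.6257, 146.7610.
Field: 106.6257/20 → 5 → F, 146.7610/10 → 14 → O; chars FO.
Square: 6.6257/2 → 3, 6.7610/1 → 6; chars 36.
Subsquare: 0.6257/0.0833333 → 7 → h, 0.7610/0.0416667 → 18 → s; chars hs.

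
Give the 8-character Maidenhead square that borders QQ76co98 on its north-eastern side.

QQ76do09

Longitude extended square 9; +1 → 10, wraps to 0, carry into subsquare.
Longitude subsquare c = 2; +1 → 3 = d.
Latitude extended square 8; +1 → 9.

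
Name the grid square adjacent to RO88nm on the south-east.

RO88ol

Longitude subsquare n = 13; +1 → 14 = o.
Latitude subsquare m = 12; −1 → 11 = l.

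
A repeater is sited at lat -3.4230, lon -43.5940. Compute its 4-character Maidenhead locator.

Shift to the Maidenhead origin (180°W, 90°S): lon 136.41, lat 86.58.
Field: 136.41/20 → 6 → G, 86.58/10 → 8 → I; chars GI.
Square: 16.41/2 → 8, 6.58/1 → 6; chars 86.

GI86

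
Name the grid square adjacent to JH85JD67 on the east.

JH85jd77

Longitude extended square 6; +1 → 7.
The latitude characters are unchanged.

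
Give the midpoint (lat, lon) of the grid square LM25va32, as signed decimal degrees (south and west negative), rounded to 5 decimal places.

35.01042, 45.77917

Field L=11, M=12: +11·20° lon, +12·10° lat → SW at lon 40°, lat 30°.
Square 2, 5: +2·2° lon, +5·1° lat → SW at lon 44°, lat 35°.
Subsquare v=21, a=0: +21·0.0833333° lon, +0·0.0416667° lat → SW at lon 45.75°, lat 35°.
Extended square 3, 2: +3·0.00833333° lon, +2·0.00416667° lat → SW at lon 45.775°, lat 35.0083°.
Cell spans 0.00833333° lon × 0.00416667° lat. Centre is SW corner plus half of each.
latitude 35.01042, longitude 45.77917.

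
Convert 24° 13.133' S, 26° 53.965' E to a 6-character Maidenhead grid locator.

KG35ks

Add 180° to longitude and 90° to latitude: 206.8994, 65.7811.
Field: lon ⌊206.8994/20⌋ = 10 → K; lat ⌊65.7811/10⌋ = 6 → G.
Square: lon ⌊6.8994/2⌋ = 3; lat ⌊5.7811/1⌋ = 5.
Subsquare: lon ⌊0.8994/0.0833333⌋ = 10 → k; lat ⌊0.7811/0.0416667⌋ = 18 → s.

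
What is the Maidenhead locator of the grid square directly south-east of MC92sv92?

Longitude extended square 9; +1 → 10, wraps to 0, carry into subsquare.
Longitude subsquare s = 18; +1 → 19 = t.
Latitude extended square 2; −1 → 1.

MC92tv01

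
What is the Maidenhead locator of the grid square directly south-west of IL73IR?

IL73hq

Longitude subsquare i = 8; −1 → 7 = h.
Latitude subsquare r = 17; −1 → 16 = q.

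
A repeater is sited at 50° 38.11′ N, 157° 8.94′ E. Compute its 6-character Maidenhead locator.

Shift to the Maidenhead origin (180°W, 90°S): lon 337.1490, lat 140.6352.
Field: 337.1490/20 → 16 → Q, 140.6352/10 → 14 → O; chars QO.
Square: 17.1490/2 → 8, 0.6352/1 → 0; chars 80.
Subsquare: 1.1490/0.0833333 → 13 → n, 0.6352/0.0416667 → 15 → p; chars np.

QO80np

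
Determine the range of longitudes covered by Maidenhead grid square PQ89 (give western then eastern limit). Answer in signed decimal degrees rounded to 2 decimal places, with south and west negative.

136.00, 138.00

Field P=15, Q=16: +15·20° lon, +16·10° lat → SW at lon 120°, lat 70°.
Square 8, 9: +8·2° lon, +9·1° lat → SW at lon 136°, lat 79°.
Cell spans 2° lon × 1° lat.
west 136.00, east 138.00.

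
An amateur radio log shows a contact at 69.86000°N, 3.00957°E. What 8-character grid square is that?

JP19mu16

Add 180° to longitude and 90° to latitude: 183.00957, 159.86000.
Field (20°×10°, letters A–R): 183.00957/20 → 9 → J, 159.86000/10 → 15 → P; chars JP.
Square (2°×1°, digits 0–9): 3.00957/2 → 1, 9.86000/1 → 9; chars 19.
Subsquare (5′×2.5′, letters a–x): 1.00957/0.0833333 → 12 → m, 0.86000/0.0416667 → 20 → u; chars mu.
Extended square (30″×15″, digits 0–9): 0.00957/0.00833333 → 1, 0.02667/0.00416667 → 6; chars 16.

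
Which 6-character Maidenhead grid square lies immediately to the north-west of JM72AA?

JM62xb

Longitude subsquare a = 0; −1 → -1, wraps to 23 = x, carry into square.
Longitude square 7; −1 → 6.
Latitude subsquare a = 0; +1 → 1 = b.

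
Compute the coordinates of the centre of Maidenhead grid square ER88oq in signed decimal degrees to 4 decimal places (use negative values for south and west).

88.6875, -82.7917

Field E=4, R=17: +4·20° lon, +17·10° lat → SW at lon -100°, lat 80°.
Square 8, 8: +8·2° lon, +8·1° lat → SW at lon -84°, lat 88°.
Subsquare o=14, q=16: +14·0.0833333° lon, +16·0.0416667° lat → SW at lon -82.8333°, lat 88.6667°.
Cell spans 0.0833333° lon × 0.0416667° lat. Centre is SW corner plus half of each.
latitude 88.6875, longitude -82.7917.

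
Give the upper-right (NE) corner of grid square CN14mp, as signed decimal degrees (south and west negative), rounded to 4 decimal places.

44.6667, -136.9167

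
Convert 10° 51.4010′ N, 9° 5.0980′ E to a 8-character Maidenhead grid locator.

Add 180° to longitude and 90° to latitude: 189.08497, 100.85668.
Field (20°×10°, letters A–R): lon ⌊189.08497/20⌋ = 9 → J; lat ⌊100.85668/10⌋ = 10 → K.
Square (2°×1°, digits 0–9): lon ⌊9.08497/2⌋ = 4; lat ⌊0.85668/1⌋ = 0.
Subsquare (5′×2.5′, letters a–x): lon ⌊1.08497/0.0833333⌋ = 13 → n; lat ⌊0.85668/0.0416667⌋ = 20 → u.
Extended square (30″×15″, digits 0–9): lon ⌊0.00163/0.00833333⌋ = 0; lat ⌊0.02335/0.00416667⌋ = 5.

JK40nu05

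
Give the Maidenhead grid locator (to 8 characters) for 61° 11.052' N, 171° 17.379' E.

RP51pe44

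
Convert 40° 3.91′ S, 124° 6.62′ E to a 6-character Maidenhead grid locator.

Add 180° to longitude and 90° to latitude: 304.1103, 49.9348.
Field (20°×10°, letters A–R): 304.1103/20 → 15 → P, 49.9348/10 → 4 → E; chars PE.
Square (2°×1°, digits 0–9): 4.1103/2 → 2, 9.9348/1 → 9; chars 29.
Subsquare (5′×2.5′, letters a–x): 0.1103/0.0833333 → 1 → b, 0.9348/0.0416667 → 22 → w; chars bw.

PE29bw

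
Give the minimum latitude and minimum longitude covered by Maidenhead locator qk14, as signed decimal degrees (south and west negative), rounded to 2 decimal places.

14.00, 142.00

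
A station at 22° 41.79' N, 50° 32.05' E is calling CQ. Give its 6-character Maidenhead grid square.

LL52gq

Add 180° to longitude and 90° to latitude: 230.5342, 112.6965.
Field: lon ⌊230.5342/20⌋ = 11 → L; lat ⌊112.6965/10⌋ = 11 → L.
Square: lon ⌊10.5342/2⌋ = 5; lat ⌊2.6965/1⌋ = 2.
Subsquare: lon ⌊0.5342/0.0833333⌋ = 6 → g; lat ⌊0.6965/0.0416667⌋ = 16 → q.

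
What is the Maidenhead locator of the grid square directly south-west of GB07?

Longitude square 0; −1 → -1, wraps to 9, carry into field.
Longitude field G = 6; −1 → 5 = F.
Latitude square 7; −1 → 6.

FB96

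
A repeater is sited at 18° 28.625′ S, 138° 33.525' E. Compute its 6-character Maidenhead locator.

Shift to the Maidenhead origin (180°W, 90°S): lon 318.5588, lat 71.5229.
Field (20°×10°, letters A–R): lon ⌊318.5588/20⌋ = 15 → P; lat ⌊71.5229/10⌋ = 7 → H.
Square (2°×1°, digits 0–9): lon ⌊18.5588/2⌋ = 9; lat ⌊1.5229/1⌋ = 1.
Subsquare (5′×2.5′, letters a–x): lon ⌊0.5588/0.0833333⌋ = 6 → g; lat ⌊0.5229/0.0416667⌋ = 12 → m.

PH91gm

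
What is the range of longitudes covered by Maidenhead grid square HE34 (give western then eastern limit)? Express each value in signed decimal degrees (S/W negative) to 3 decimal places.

Field H=7, E=4: +7·20° lon, +4·10° lat → SW at lon -40°, lat -50°.
Square 3, 4: +3·2° lon, +4·1° lat → SW at lon -34°, lat -46°.
Cell spans 2° lon × 1° lat.
west -34.000, east -32.000.

-34.000, -32.000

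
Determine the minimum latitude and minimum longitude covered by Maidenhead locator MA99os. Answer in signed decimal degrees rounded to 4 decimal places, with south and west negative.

Field M=12, A=0: +12·20° lon, +0·10° lat → SW at lon 60°, lat -90°.
Square 9, 9: +9·2° lon, +9·1° lat → SW at lon 78°, lat -81°.
Subsquare o=14, s=18: +14·0.0833333° lon, +18·0.0416667° lat → SW at lon 79.1667°, lat -80.25°.
latitude -80.2500, longitude 79.1667.

-80.2500, 79.1667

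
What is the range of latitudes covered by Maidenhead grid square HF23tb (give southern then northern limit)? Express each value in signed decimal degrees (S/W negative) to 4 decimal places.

-36.9583, -36.9167

Field H=7, F=5: +7·20° lon, +5·10° lat → SW at lon -40°, lat -40°.
Square 2, 3: +2·2° lon, +3·1° lat → SW at lon -36°, lat -37°.
Subsquare t=19, b=1: +19·0.0833333° lon, +1·0.0416667° lat → SW at lon -34.4167°, lat -36.9583°.
Cell spans 0.0833333° lon × 0.0416667° lat.
south -36.9583, north -36.9167.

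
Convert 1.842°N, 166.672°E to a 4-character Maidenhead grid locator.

RJ31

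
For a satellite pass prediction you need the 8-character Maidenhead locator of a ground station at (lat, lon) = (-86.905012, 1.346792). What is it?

JA03qc12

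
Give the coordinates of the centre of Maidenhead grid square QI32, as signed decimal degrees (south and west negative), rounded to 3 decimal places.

Field Q=16, I=8: +16·20° lon, +8·10° lat → SW at lon 140°, lat -10°.
Square 3, 2: +3·2° lon, +2·1° lat → SW at lon 146°, lat -8°.
Cell spans 2° lon × 1° lat. Centre is SW corner plus half of each.
latitude -7.500, longitude 147.000.

-7.500, 147.000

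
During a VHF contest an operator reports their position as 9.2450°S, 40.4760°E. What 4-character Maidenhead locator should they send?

LI00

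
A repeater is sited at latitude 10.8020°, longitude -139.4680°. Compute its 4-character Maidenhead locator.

Add 180° to longitude and 90° to latitude: 40.53, 100.80.
Field (20°×10°, letters A–R): lon ⌊40.53/20⌋ = 2 → C; lat ⌊100.80/10⌋ = 10 → K.
Square (2°×1°, digits 0–9): lon ⌊0.53/2⌋ = 0; lat ⌊0.80/1⌋ = 0.

CK00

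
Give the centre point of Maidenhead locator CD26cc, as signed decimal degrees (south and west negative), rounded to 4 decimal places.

Field C=2, D=3: +2·20° lon, +3·10° lat → SW at lon -140°, lat -60°.
Square 2, 6: +2·2° lon, +6·1° lat → SW at lon -136°, lat -54°.
Subsquare c=2, c=2: +2·0.0833333° lon, +2·0.0416667° lat → SW at lon -135.833°, lat -53.9167°.
Cell spans 0.0833333° lon × 0.0416667° lat. Centre is SW corner plus half of each.
latitude -53.8958, longitude -135.7917.

-53.8958, -135.7917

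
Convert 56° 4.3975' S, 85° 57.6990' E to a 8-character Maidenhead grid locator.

ND23xw52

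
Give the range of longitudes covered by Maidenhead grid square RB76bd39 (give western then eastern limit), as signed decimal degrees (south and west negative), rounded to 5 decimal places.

174.10833, 174.11667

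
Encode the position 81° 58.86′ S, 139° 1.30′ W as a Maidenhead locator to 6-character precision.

CA08la

Offset from 180°W / 90°S: lon 40.9783°, lat 8.0190°.
Field: lon ⌊40.9783/20⌋ = 2 → C; lat ⌊8.0190/10⌋ = 0 → A.
Square: lon ⌊0.9783/2⌋ = 0; lat ⌊8.0190/1⌋ = 8.
Subsquare: lon ⌊0.9783/0.0833333⌋ = 11 → l; lat ⌊0.0190/0.0416667⌋ = 0 → a.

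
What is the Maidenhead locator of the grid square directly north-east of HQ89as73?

HQ89as84

Longitude extended square 7; +1 → 8.
Latitude extended square 3; +1 → 4.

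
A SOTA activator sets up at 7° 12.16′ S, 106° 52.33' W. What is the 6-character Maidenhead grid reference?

Offset from 180°W / 90°S: lon 73.1278°, lat 82.7973°.
Field: lon ⌊73.1278/20⌋ = 3 → D; lat ⌊82.7973/10⌋ = 8 → I.
Square: lon ⌊13.1278/2⌋ = 6; lat ⌊2.7973/1⌋ = 2.
Subsquare: lon ⌊1.1278/0.0833333⌋ = 13 → n; lat ⌊0.7973/0.0416667⌋ = 19 → t.

DI62nt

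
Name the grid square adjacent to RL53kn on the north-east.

Longitude subsquare k = 10; +1 → 11 = l.
Latitude subsquare n = 13; +1 → 14 = o.

RL53lo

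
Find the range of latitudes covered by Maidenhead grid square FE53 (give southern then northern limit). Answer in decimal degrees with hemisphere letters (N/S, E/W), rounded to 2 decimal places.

47.00° S, 46.00° S

Field F=5, E=4: +5·20° lon, +4·10° lat → SW at lon -80°, lat -50°.
Square 5, 3: +5·2° lon, +3·1° lat → SW at lon -70°, lat -47°.
Cell spans 2° lon × 1° lat.
south 47.00° S, north 46.00° S.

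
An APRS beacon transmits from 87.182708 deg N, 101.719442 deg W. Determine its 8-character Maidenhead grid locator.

DR97de33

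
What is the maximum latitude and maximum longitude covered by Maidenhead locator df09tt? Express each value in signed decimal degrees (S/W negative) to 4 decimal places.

-30.1667, -118.3333

Field D=3, F=5: +3·20° lon, +5·10° lat → SW at lon -120°, lat -40°.
Square 0, 9: +0·2° lon, +9·1° lat → SW at lon -120°, lat -31°.
Subsquare t=19, t=19: +19·0.0833333° lon, +19·0.0416667° lat → SW at lon -118.417°, lat -30.2083°.
Cell spans 0.0833333° lon × 0.0416667° lat. NE corner is SW corner plus one full cell.
latitude -30.1667, longitude -118.3333.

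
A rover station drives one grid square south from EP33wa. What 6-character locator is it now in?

Latitude subsquare a = 0; −1 → -1, wraps to 23 = x, carry into square.
Latitude square 3; −1 → 2.
The longitude characters are unchanged.

EP32wx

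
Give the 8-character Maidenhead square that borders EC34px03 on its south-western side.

EC34ox92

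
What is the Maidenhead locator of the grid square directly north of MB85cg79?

MB85ch70

Latitude extended square 9; +1 → 10, wraps to 0, carry into subsquare.
Latitude subsquare g = 6; +1 → 7 = h.
The longitude characters are unchanged.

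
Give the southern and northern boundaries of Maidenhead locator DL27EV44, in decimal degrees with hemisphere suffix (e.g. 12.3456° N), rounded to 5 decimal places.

27.89167° N, 27.89583° N

Field D=3, L=11: +3·20° lon, +11·10° lat → SW at lon -120°, lat 20°.
Square 2, 7: +2·2° lon, +7·1° lat → SW at lon -116°, lat 27°.
Subsquare e=4, v=21: +4·0.0833333° lon, +21·0.0416667° lat → SW at lon -115.667°, lat 27.875°.
Extended square 4, 4: +4·0.00833333° lon, +4·0.00416667° lat → SW at lon -115.633°, lat 27.8917°.
Cell spans 0.00833333° lon × 0.00416667° lat.
south 27.89167° N, north 27.89583° N.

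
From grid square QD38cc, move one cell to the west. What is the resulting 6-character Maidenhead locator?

QD38bc

Longitude subsquare c = 2; −1 → 1 = b.
The latitude characters are unchanged.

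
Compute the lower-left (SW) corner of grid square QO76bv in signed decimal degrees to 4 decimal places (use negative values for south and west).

Field Q=16, O=14: +16·20° lon, +14·10° lat → SW at lon 140°, lat 50°.
Square 7, 6: +7·2° lon, +6·1° lat → SW at lon 154°, lat 56°.
Subsquare b=1, v=21: +1·0.0833333° lon, +21·0.0416667° lat → SW at lon 154.083°, lat 56.875°.
latitude 56.8750, longitude 154.0833.

56.8750, 154.0833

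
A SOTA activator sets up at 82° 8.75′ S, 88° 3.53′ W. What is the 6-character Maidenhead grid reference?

EA57xu

Shift to the Maidenhead origin (180°W, 90°S): lon 91.9412, lat 7.8542.
Field: lon ⌊91.9412/20⌋ = 4 → E; lat ⌊7.8542/10⌋ = 0 → A.
Square: lon ⌊11.9412/2⌋ = 5; lat ⌊7.8542/1⌋ = 7.
Subsquare: lon ⌊1.9412/0.0833333⌋ = 23 → x; lat ⌊0.8542/0.0416667⌋ = 20 → u.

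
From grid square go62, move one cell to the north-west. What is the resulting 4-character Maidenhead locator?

GO53

Longitude square 6; −1 → 5.
Latitude square 2; +1 → 3.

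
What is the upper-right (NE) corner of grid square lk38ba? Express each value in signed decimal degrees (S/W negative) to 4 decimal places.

18.0417, 46.1667

Field L=11, K=10: +11·20° lon, +10·10° lat → SW at lon 40°, lat 10°.
Square 3, 8: +3·2° lon, +8·1° lat → SW at lon 46°, lat 18°.
Subsquare b=1, a=0: +1·0.0833333° lon, +0·0.0416667° lat → SW at lon 46.0833°, lat 18°.
Cell spans 0.0833333° lon × 0.0416667° lat. NE corner is SW corner plus one full cell.
latitude 18.0417, longitude 46.1667.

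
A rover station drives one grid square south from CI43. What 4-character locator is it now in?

Latitude square 3; −1 → 2.
The longitude characters are unchanged.

CI42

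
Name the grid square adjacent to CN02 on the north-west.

BN93

Longitude square 0; −1 → -1, wraps to 9, carry into field.
Longitude field C = 2; −1 → 1 = B.
Latitude square 2; +1 → 3.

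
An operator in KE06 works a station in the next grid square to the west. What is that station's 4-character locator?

JE96

Longitude square 0; −1 → -1, wraps to 9, carry into field.
Longitude field K = 10; −1 → 9 = J.
The latitude characters are unchanged.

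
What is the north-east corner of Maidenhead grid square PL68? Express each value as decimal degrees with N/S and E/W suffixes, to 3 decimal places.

Field P=15, L=11: +15·20° lon, +11·10° lat → SW at lon 120°, lat 20°.
Square 6, 8: +6·2° lon, +8·1° lat → SW at lon 132°, lat 28°.
Cell spans 2° lon × 1° lat. NE corner is SW corner plus one full cell.
latitude 29.000° N, longitude 134.000° E.

29.000° N, 134.000° E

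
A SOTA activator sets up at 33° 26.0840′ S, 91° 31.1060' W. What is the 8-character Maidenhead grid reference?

Offset from 180°W / 90°S: lon 88.48157°, lat 56.56527°.
Field: 88.48157/20 → 4 → E, 56.56527/10 → 5 → F; chars EF.
Square: 8.48157/2 → 4, 6.56527/1 → 6; chars 46.
Subsquare: 0.48157/0.0833333 → 5 → f, 0.56527/0.0416667 → 13 → n; chars fn.
Extended square: 0.06490/0.00833333 → 7, 0.02360/0.00416667 → 5; chars 75.

EF46fn75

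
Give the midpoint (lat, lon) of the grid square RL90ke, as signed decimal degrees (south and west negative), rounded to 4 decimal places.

20.1875, 178.8750

Field R=17, L=11: +17·20° lon, +11·10° lat → SW at lon 160°, lat 20°.
Square 9, 0: +9·2° lon, +0·1° lat → SW at lon 178°, lat 20°.
Subsquare k=10, e=4: +10·0.0833333° lon, +4·0.0416667° lat → SW at lon 178.833°, lat 20.1667°.
Cell spans 0.0833333° lon × 0.0416667° lat. Centre is SW corner plus half of each.
latitude 20.1875, longitude 178.8750.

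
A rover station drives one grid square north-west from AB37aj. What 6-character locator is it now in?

AB27xk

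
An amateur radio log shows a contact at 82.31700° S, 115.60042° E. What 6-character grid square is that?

OA77tq

Shift to the Maidenhead origin (180°W, 90°S): lon 295.6004, lat 7.6830.
Field: 295.6004/20 → 14 → O, 7.6830/10 → 0 → A; chars OA.
Square: 15.6004/2 → 7, 7.6830/1 → 7; chars 77.
Subsquare: 1.6004/0.0833333 → 19 → t, 0.6830/0.0416667 → 16 → q; chars tq.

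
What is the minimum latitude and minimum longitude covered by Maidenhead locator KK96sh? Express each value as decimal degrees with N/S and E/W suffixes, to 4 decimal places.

Field K=10, K=10: +10·20° lon, +10·10° lat → SW at lon 20°, lat 10°.
Square 9, 6: +9·2° lon, +6·1° lat → SW at lon 38°, lat 16°.
Subsquare s=18, h=7: +18·0.0833333° lon, +7·0.0416667° lat → SW at lon 39.5°, lat 16.2917°.
latitude 16.2917° N, longitude 39.5000° E.

16.2917° N, 39.5000° E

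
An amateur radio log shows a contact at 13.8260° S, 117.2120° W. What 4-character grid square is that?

DH16

Shift to the Maidenhead origin (180°W, 90°S): lon 62.79, lat 76.17.
Field: 62.79/20 → 3 → D, 76.17/10 → 7 → H; chars DH.
Square: 2.79/2 → 1, 6.17/1 → 6; chars 16.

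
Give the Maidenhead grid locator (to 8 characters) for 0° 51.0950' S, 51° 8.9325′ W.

GI49kd25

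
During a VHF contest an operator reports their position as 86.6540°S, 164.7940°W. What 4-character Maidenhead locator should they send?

Add 180° to longitude and 90° to latitude: 15.21, 3.35.
Field: 15.21/20 → 0 → A, 3.35/10 → 0 → A; chars AA.
Square: 15.21/2 → 7, 3.35/1 → 3; chars 73.

AA73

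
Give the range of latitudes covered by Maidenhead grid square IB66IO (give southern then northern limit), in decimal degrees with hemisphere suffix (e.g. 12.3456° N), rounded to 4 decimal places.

Field I=8, B=1: +8·20° lon, +1·10° lat → SW at lon -20°, lat -80°.
Square 6, 6: +6·2° lon, +6·1° lat → SW at lon -8°, lat -74°.
Subsquare i=8, o=14: +8·0.0833333° lon, +14·0.0416667° lat → SW at lon -7.33333°, lat -73.4167°.
Cell spans 0.0833333° lon × 0.0416667° lat.
south 73.4167° S, north 73.3750° S.

73.4167° S, 73.3750° S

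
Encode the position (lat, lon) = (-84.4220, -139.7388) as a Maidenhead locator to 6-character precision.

CA05dn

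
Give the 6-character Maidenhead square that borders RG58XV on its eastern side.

Longitude subsquare x = 23; +1 → 24, wraps to 0 = a, carry into square.
Longitude square 5; +1 → 6.
The latitude characters are unchanged.

RG68av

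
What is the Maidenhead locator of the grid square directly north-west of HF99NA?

HF99mb

Longitude subsquare n = 13; −1 → 12 = m.
Latitude subsquare a = 0; +1 → 1 = b.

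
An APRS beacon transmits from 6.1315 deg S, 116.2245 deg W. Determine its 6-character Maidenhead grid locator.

DI13vu

Shift to the Maidenhead origin (180°W, 90°S): lon 63.7755, lat 83.8685.
Field (20°×10°, letters A–R): lon ⌊63.7755/20⌋ = 3 → D; lat ⌊83.8685/10⌋ = 8 → I.
Square (2°×1°, digits 0–9): lon ⌊3.7755/2⌋ = 1; lat ⌊3.8685/1⌋ = 3.
Subsquare (5′×2.5′, letters a–x): lon ⌊1.7755/0.0833333⌋ = 21 → v; lat ⌊0.8685/0.0416667⌋ = 20 → u.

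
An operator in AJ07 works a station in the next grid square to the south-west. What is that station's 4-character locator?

Longitude square 0; −1 → -1, wraps to 9, carry into field.
Longitude field A = 0; −1 → -1, wraps to 17 = R, wrapping around the antimeridian.
Latitude square 7; −1 → 6.

RJ96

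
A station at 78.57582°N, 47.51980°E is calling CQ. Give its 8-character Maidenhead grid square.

LQ38sn28

Offset from 180°W / 90°S: lon 227.51980°, lat 168.57582°.
Field: lon ⌊227.51980/20⌋ = 11 → L; lat ⌊168.57582/10⌋ = 16 → Q.
Square: lon ⌊7.51980/2⌋ = 3; lat ⌊8.57582/1⌋ = 8.
Subsquare: lon ⌊1.51980/0.0833333⌋ = 18 → s; lat ⌊0.57582/0.0416667⌋ = 13 → n.
Extended square: lon ⌊0.01980/0.00833333⌋ = 2; lat ⌊0.03415/0.00416667⌋ = 8.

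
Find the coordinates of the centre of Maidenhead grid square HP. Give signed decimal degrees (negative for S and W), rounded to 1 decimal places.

65.0, -30.0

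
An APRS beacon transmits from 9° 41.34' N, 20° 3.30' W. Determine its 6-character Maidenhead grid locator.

Offset from 180°W / 90°S: lon 159.9450°, lat 99.6890°.
Field (20°×10°, letters A–R): 159.9450/20 → 7 → H, 99.6890/10 → 9 → J; chars HJ.
Square (2°×1°, digits 0–9): 19.9450/2 → 9, 9.6890/1 → 9; chars 99.
Subsquare (5′×2.5′, letters a–x): 1.9450/0.0833333 → 23 → x, 0.6890/0.0416667 → 16 → q; chars xq.

HJ99xq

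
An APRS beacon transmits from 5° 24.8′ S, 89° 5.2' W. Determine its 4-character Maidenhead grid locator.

Offset from 180°W / 90°S: lon 90.91°, lat 84.59°.
Field (20°×10°, letters A–R): lon ⌊90.91/20⌋ = 4 → E; lat ⌊84.59/10⌋ = 8 → I.
Square (2°×1°, digits 0–9): lon ⌊10.91/2⌋ = 5; lat ⌊4.59/1⌋ = 4.

EI54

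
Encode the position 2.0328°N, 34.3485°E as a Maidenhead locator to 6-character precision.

KJ72ea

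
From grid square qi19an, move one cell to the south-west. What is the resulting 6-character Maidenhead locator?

Longitude subsquare a = 0; −1 → -1, wraps to 23 = x, carry into square.
Longitude square 1; −1 → 0.
Latitude subsquare n = 13; −1 → 12 = m.

QI09xm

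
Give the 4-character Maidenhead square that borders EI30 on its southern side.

EH39

Latitude square 0; −1 → -1, wraps to 9, carry into field.
Latitude field I = 8; −1 → 7 = H.
The longitude characters are unchanged.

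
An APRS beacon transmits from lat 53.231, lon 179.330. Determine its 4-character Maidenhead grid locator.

RO93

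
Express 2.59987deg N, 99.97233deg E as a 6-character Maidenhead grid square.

Add 180° to longitude and 90° to latitude: 279.9723, 92.5999.
Field: 279.9723/20 → 13 → N, 92.5999/10 → 9 → J; chars NJ.
Square: 19.9723/2 → 9, 2.5999/1 → 2; chars 92.
Subsquare: 1.9723/0.0833333 → 23 → x, 0.5999/0.0416667 → 14 → o; chars xo.

NJ92xo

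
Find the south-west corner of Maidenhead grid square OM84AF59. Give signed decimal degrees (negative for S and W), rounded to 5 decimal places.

Field O=14, M=12: +14·20° lon, +12·10° lat → SW at lon 100°, lat 30°.
Square 8, 4: +8·2° lon, +4·1° lat → SW at lon 116°, lat 34°.
Subsquare a=0, f=5: +0·0.0833333° lon, +5·0.0416667° lat → SW at lon 116°, lat 34.2083°.
Extended square 5, 9: +5·0.00833333° lon, +9·0.00416667° lat → SW at lon 116.042°, lat 34.2458°.
latitude 34.24583, longitude 116.04167.

34.24583, 116.04167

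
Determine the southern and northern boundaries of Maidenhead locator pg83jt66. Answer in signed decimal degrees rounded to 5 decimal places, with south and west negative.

-26.18333, -26.17917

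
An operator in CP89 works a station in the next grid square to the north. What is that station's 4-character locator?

CQ80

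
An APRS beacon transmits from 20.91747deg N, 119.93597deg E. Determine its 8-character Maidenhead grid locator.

OL90xw20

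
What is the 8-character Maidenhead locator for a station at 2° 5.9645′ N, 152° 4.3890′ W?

BJ32xc13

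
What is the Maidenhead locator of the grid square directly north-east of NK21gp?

Longitude subsquare g = 6; +1 → 7 = h.
Latitude subsquare p = 15; +1 → 16 = q.

NK21hq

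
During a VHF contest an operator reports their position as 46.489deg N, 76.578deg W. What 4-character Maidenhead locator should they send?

Offset from 180°W / 90°S: lon 103.42°, lat 136.49°.
Field: lon ⌊103.42/20⌋ = 5 → F; lat ⌊136.49/10⌋ = 13 → N.
Square: lon ⌊3.42/2⌋ = 1; lat ⌊6.49/1⌋ = 6.

FN16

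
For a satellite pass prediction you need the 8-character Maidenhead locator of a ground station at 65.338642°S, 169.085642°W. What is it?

Shift to the Maidenhead origin (180°W, 90°S): lon 10.91436, lat 24.66136.
Field (20°×10°, letters A–R): 10.91436/20 → 0 → A, 24.66136/10 → 2 → C; chars AC.
Square (2°×1°, digits 0–9): 10.91436/2 → 5, 4.66136/1 → 4; chars 54.
Subsquare (5′×2.5′, letters a–x): 0.91436/0.0833333 → 10 → k, 0.66136/0.0416667 → 15 → p; chars kp.
Extended square (30″×15″, digits 0–9): 0.08102/0.00833333 → 9, 0.03636/0.00416667 → 8; chars 98.

AC54kp98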